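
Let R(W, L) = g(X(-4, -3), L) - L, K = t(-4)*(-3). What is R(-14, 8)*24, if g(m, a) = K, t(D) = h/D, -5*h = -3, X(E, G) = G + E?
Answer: -906/5 ≈ -181.20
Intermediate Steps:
X(E, G) = E + G
h = ⅗ (h = -⅕*(-3) = ⅗ ≈ 0.60000)
t(D) = 3/(5*D)
K = 9/20 (K = ((⅗)/(-4))*(-3) = ((⅗)*(-¼))*(-3) = -3/20*(-3) = 9/20 ≈ 0.45000)
g(m, a) = 9/20
R(W, L) = 9/20 - L
R(-14, 8)*24 = (9/20 - 1*8)*24 = (9/20 - 8)*24 = -151/20*24 = -906/5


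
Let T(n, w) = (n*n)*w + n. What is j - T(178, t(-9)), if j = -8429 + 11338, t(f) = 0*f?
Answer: 2731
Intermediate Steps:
t(f) = 0
j = 2909
T(n, w) = n + w*n² (T(n, w) = n²*w + n = w*n² + n = n + w*n²)
j - T(178, t(-9)) = 2909 - 178*(1 + 178*0) = 2909 - 178*(1 + 0) = 2909 - 178 = 2731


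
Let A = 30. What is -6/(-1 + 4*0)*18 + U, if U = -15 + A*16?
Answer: 573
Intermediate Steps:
U = 465 (U = -15 + 30*16 = -15 + 480 = 465)
-6/(-1 + 4*0)*18 + U = -6/(-1 + 4*0)*18 + 465 = -6/(-1 + 0)*18 + 465 = -6/(-1)*18 + 465 = -6*(-1)*18 + 465 = 6*18 + 465 = 108 + 465 = 573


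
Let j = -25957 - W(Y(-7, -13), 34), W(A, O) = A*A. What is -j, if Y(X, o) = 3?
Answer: 25966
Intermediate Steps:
W(A, O) = A²
j = -25966 (j = -25957 - 1*3² = -25957 - 1*9 = -25957 - 9 = -25966)
-j = -1*(-25966) = 25966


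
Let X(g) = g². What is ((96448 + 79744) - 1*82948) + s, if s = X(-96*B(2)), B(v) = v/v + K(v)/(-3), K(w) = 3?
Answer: 93244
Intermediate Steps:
B(v) = 0 (B(v) = v/v + 3/(-3) = 1 + 3*(-⅓) = 1 - 1 = 0)
s = 0 (s = (-96*0)² = 0² = 0)
((96448 + 79744) - 1*82948) + s = ((96448 + 79744) - 1*82948) + 0 = (176192 - 82948) + 0 = 93244 + 0 = 93244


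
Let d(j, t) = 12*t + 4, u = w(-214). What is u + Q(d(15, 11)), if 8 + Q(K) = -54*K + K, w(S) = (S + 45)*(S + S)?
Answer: 65116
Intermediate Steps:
w(S) = 2*S*(45 + S) (w(S) = (45 + S)*(2*S) = 2*S*(45 + S))
u = 72332 (u = 2*(-214)*(45 - 214) = 2*(-214)*(-169) = 72332)
d(j, t) = 4 + 12*t
Q(K) = -8 - 53*K (Q(K) = -8 + (-54*K + K) = -8 - 53*K)
u + Q(d(15, 11)) = 72332 + (-8 - 53*(4 + 12*11)) = 72332 + (-8 - 53*(4 + 132)) = 72332 + (-8 - 53*136) = 72332 + (-8 - 7208) = 72332 - 7216 = 65116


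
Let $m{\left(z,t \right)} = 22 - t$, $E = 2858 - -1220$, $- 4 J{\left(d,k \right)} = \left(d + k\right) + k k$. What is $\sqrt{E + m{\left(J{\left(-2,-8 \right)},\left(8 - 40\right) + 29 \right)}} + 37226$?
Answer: $37226 + \sqrt{4103} \approx 37290.0$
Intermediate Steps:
$J{\left(d,k \right)} = - \frac{d}{4} - \frac{k}{4} - \frac{k^{2}}{4}$ ($J{\left(d,k \right)} = - \frac{\left(d + k\right) + k k}{4} = - \frac{\left(d + k\right) + k^{2}}{4} = - \frac{d + k + k^{2}}{4} = - \frac{d}{4} - \frac{k}{4} - \frac{k^{2}}{4}$)
$E = 4078$ ($E = 2858 + 1220 = 4078$)
$\sqrt{E + m{\left(J{\left(-2,-8 \right)},\left(8 - 40\right) + 29 \right)}} + 37226 = \sqrt{4078 + \left(22 - \left(\left(8 - 40\right) + 29\right)\right)} + 37226 = \sqrt{4078 + \left(22 - \left(-32 + 29\right)\right)} + 37226 = \sqrt{4078 + \left(22 - -3\right)} + 37226 = \sqrt{4078 + \left(22 + 3\right)} + 37226 = \sqrt{4078 + 25} + 37226 = \sqrt{4103} + 37226 = 37226 + \sqrt{4103}$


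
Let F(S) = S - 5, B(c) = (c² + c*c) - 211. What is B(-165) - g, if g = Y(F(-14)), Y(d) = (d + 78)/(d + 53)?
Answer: 1844067/34 ≈ 54237.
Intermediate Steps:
B(c) = -211 + 2*c² (B(c) = (c² + c²) - 211 = 2*c² - 211 = -211 + 2*c²)
F(S) = -5 + S
Y(d) = (78 + d)/(53 + d)
g = 59/34 (g = (78 + (-5 - 14))/(53 + (-5 - 14)) = (78 - 19)/(53 - 19) = 59/34 ≈ 1.7353)
B(-165) - g = (-211 + 2*(-165)²) - 1*59/34 = (-211 + 2*27225) - 59/34 = (-211 + 54450) - 59/34 = 54239 - 59/34 = 1844067/34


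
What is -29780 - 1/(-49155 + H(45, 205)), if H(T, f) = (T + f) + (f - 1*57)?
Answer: -1451983459/48757 ≈ -29780.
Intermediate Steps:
H(T, f) = -57 + T + 2*f (H(T, f) = (T + f) + (f - 57) = (T + f) + (-57 + f) = -57 + T + 2*f)
-29780 - 1/(-49155 + H(45, 205)) = -29780 - 1/(-49155 + (-57 + 45 + 2*205)) = -29780 - 1/(-49155 + (-57 + 45 + 410)) = -29780 - 1/(-49155 + 398) = -29780 - 1/(-48757) = -29780 - 1*(-1/48757) = -29780 + 1/48757 = -1451983459/48757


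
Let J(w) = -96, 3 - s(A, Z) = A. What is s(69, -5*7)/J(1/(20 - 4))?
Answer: 11/16 ≈ 0.68750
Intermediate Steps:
s(A, Z) = 3 - A
s(69, -5*7)/J(1/(20 - 4)) = (3 - 1*69)/(-96) = (3 - 69)*(-1/96) = -66*(-1/96) = 11/16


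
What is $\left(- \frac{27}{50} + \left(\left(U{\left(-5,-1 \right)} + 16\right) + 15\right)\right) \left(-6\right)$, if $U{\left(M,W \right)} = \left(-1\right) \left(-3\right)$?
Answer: $- \frac{5019}{25} \approx -200.76$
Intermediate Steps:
$U{\left(M,W \right)} = 3$
$\left(- \frac{27}{50} + \left(\left(U{\left(-5,-1 \right)} + 16\right) + 15\right)\right) \left(-6\right) = \left(- \frac{27}{50} + \left(\left(3 + 16\right) + 15\right)\right) \left(-6\right) = \left(\left(-27\right) \frac{1}{50} + \left(19 + 15\right)\right) \left(-6\right) = \left(- \frac{27}{50} + 34\right) \left(-6\right) = \frac{1673}{50} \left(-6\right) = - \frac{5019}{25}$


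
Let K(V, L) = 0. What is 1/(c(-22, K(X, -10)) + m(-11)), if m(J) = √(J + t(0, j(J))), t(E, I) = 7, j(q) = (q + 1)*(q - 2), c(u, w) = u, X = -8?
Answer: -11/244 - I/244 ≈ -0.045082 - 0.0040984*I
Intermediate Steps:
j(q) = (1 + q)*(-2 + q)
m(J) = √(7 + J) (m(J) = √(J + 7) = √(7 + J))
1/(c(-22, K(X, -10)) + m(-11)) = 1/(-22 + √(7 - 11)) = 1/(-22 + √(-4)) = 1/(-22 + 2*I) = (-22 - 2*I)/488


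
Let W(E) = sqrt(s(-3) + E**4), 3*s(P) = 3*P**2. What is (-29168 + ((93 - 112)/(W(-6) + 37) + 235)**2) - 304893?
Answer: -581146591/2048 + 817209*sqrt(145)/2048 ≈ -2.7896e+5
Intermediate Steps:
s(P) = P**2 (s(P) = (3*P**2)/3 = P**2)
W(E) = sqrt(9 + E**4) (W(E) = sqrt((-3)**2 + E**4) = sqrt(9 + E**4))
(-29168 + ((93 - 112)/(W(-6) + 37) + 235)**2) - 304893 = (-29168 + ((93 - 112)/(sqrt(9 + (-6)**4) + 37) + 235)**2) - 304893 = (-29168 + (-19/(sqrt(9 + 1296) + 37) + 235)**2) - 304893 = (-29168 + (-19/(sqrt(1305) + 37) + 235)**2) - 304893 = (-29168 + (-19/(3*sqrt(145) + 37) + 235)**2) - 304893 = (-29168 + (-19/(37 + 3*sqrt(145)) + 235)**2) - 304893 = (-29168 + (235 - 19/(37 + 3*sqrt(145)))**2) - 304893 = -334061 + (235 - 19/(37 + 3*sqrt(145)))**2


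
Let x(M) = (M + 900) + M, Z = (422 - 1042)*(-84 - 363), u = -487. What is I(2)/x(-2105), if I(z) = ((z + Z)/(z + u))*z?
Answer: 277142/802675 ≈ 0.34527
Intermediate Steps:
Z = 277140 (Z = -620*(-447) = 277140)
x(M) = 900 + 2*M (x(M) = (900 + M) + M = 900 + 2*M)
I(z) = z*(277140 + z)/(-487 + z) (I(z) = ((z + 277140)/(z - 487))*z = ((277140 + z)/(-487 + z))*z = z*(277140 + z)/(-487 + z))
I(2)/x(-2105) = (2*(277140 + 2)/(-487 + 2))/(900 + 2*(-2105)) = (2*277142/(-485))/(900 - 4210) = (2*(-1/485)*277142)/(-3310) = -554284/485*(-1/3310) = 277142/802675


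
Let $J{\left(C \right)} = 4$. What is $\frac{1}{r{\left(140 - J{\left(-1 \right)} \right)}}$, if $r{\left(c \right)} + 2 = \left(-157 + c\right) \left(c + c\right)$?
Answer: $- \frac{1}{5714} \approx -0.00017501$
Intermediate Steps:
$r{\left(c \right)} = -2 + 2 c \left(-157 + c\right)$ ($r{\left(c \right)} = -2 + \left(-157 + c\right) \left(c + c\right) = -2 + \left(-157 + c\right) 2 c = -2 + 2 c \left(-157 + c\right)$)
$\frac{1}{r{\left(140 - J{\left(-1 \right)} \right)}} = \frac{1}{-2 - 314 \left(140 - 4\right) + 2 \left(140 - 4\right)^{2}} = \frac{1}{-2 - 42704 + 2 \cdot 136^{2}} = \frac{1}{-2 - 42704 + 2 \cdot 18496} = \frac{1}{-2 - 42704 + 36992} = \frac{1}{-5714} = - \frac{1}{5714}$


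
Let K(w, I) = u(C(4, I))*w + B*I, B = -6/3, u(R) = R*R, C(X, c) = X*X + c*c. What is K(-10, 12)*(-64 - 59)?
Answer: 31490952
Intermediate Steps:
C(X, c) = X**2 + c**2
u(R) = R**2
B = -2 (B = -6*1/3 = -2)
K(w, I) = -2*I + w*(16 + I**2)**2 (K(w, I) = (4**2 + I**2)**2*w - 2*I = (16 + I**2)**2*w - 2*I = w*(16 + I**2)**2 - 2*I = -2*I + w*(16 + I**2)**2)
K(-10, 12)*(-64 - 59) = (-2*12 - 10*(16 + 12**2)**2)*(-64 - 59) = (-24 - 10*(16 + 144)**2)*(-123) = (-24 - 10*160**2)*(-123) = (-24 - 10*25600)*(-123) = (-24 - 256000)*(-123) = -256024*(-123) = 31490952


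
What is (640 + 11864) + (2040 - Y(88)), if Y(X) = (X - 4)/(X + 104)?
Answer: 232697/16 ≈ 14544.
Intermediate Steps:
Y(X) = (-4 + X)/(104 + X)
(640 + 11864) + (2040 - Y(88)) = (640 + 11864) + (2040 - (-4 + 88)/(104 + 88)) = 12504 + (2040 - 84/192) = 12504 + (2040 - 1*7/16) = 12504 + (2040 - 7/16) = 12504 + 32633/16 = 232697/16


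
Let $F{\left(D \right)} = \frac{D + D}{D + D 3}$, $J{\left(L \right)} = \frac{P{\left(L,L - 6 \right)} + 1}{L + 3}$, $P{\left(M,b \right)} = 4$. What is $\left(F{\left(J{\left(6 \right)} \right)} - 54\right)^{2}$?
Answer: $\frac{11449}{4} \approx 2862.3$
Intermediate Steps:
$J{\left(L \right)} = \frac{5}{3 + L}$ ($J{\left(L \right)} = \frac{4 + 1}{L + 3} = \frac{5}{3 + L}$)
$F{\left(D \right)} = \frac{1}{2}$ ($F{\left(D \right)} = \frac{2 D}{D + 3 D} = \frac{2 D}{4 D} = 2 D \frac{1}{4 D} = \frac{1}{2}$)
$\left(F{\left(J{\left(6 \right)} \right)} - 54\right)^{2} = \left(\frac{1}{2} - 54\right)^{2} = \left(- \frac{107}{2}\right)^{2} = \frac{11449}{4}$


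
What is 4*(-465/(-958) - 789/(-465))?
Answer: 648058/74245 ≈ 8.7286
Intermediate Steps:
4*(-465/(-958) - 789/(-465)) = 4*(-465*(-1/958) - 789*(-1/465)) = 4*(465/958 + 263/155) = 4*(324029/148490) = 648058/74245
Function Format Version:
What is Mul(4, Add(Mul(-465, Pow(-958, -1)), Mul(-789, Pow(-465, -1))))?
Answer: Rational(648058, 74245) ≈ 8.7286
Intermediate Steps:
Mul(4, Add(Mul(-465, Pow(-958, -1)), Mul(-789, Pow(-465, -1)))) = Mul(4, Add(Mul(-465, Rational(-1, 958)), Mul(-789, Rational(-1, 465)))) = Mul(4, Add(Rational(465, 958), Rational(263, 155))) = Mul(4, Rational(324029, 148490)) = Rational(648058, 74245)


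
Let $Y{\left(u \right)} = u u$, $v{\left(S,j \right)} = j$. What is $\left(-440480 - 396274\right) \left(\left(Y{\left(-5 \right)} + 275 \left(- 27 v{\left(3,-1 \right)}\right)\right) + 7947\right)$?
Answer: $-12883501338$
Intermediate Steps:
$Y{\left(u \right)} = u^{2}$
$\left(-440480 - 396274\right) \left(\left(Y{\left(-5 \right)} + 275 \left(- 27 v{\left(3,-1 \right)}\right)\right) + 7947\right) = \left(-440480 - 396274\right) \left(\left(\left(-5\right)^{2} + 275 \left(\left(-27\right) \left(-1\right)\right)\right) + 7947\right) = - 836754 \left(\left(25 + 275 \cdot 27\right) + 7947\right) = - 836754 \left(\left(25 + 7425\right) + 7947\right) = - 836754 \left(7450 + 7947\right) = \left(-836754\right) 15397 = -12883501338$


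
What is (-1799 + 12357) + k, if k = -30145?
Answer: -19587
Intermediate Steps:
(-1799 + 12357) + k = (-1799 + 12357) - 30145 = 10558 - 30145 = -19587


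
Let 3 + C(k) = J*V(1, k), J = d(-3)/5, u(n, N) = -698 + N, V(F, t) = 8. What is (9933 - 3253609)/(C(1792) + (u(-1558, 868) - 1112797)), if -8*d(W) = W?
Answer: 16218380/5563147 ≈ 2.9153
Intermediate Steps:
d(W) = -W/8
J = 3/40 (J = -⅛*(-3)/5 = (3/8)*(⅕) = 3/40 ≈ 0.075000)
C(k) = -12/5 (C(k) = -3 + (3/40)*8 = -3 + ⅗ = -12/5)
(9933 - 3253609)/(C(1792) + (u(-1558, 868) - 1112797)) = (9933 - 3253609)/(-12/5 + ((-698 + 868) - 1112797)) = -3243676/(-12/5 + (170 - 1112797)) = -3243676/(-12/5 - 1112627) = -3243676/(-5563147/5) = -3243676*(-5/5563147) = 16218380/5563147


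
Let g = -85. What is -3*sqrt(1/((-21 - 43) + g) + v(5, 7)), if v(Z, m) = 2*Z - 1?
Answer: -6*sqrt(49915)/149 ≈ -8.9966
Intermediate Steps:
v(Z, m) = -1 + 2*Z
-3*sqrt(1/((-21 - 43) + g) + v(5, 7)) = -3*sqrt(1/((-21 - 43) - 85) + (-1 + 2*5)) = -3*sqrt(1/(-64 - 85) + (-1 + 10)) = -3*sqrt(1/(-149) + 9) = -3*sqrt(-1/149 + 9) = -6*sqrt(49915)/149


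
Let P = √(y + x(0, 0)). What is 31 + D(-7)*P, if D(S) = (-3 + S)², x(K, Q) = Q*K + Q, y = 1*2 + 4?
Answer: 31 + 100*√6 ≈ 275.95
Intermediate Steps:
y = 6 (y = 2 + 4 = 6)
x(K, Q) = Q + K*Q (x(K, Q) = K*Q + Q = Q + K*Q)
P = √6 (P = √(6 + 0*(1 + 0)) = √(6 + 0*1) = √(6 + 0) = √6 ≈ 2.4495)
31 + D(-7)*P = 31 + (-3 - 7)²*√6 = 31 + (-10)²*√6 = 31 + 100*√6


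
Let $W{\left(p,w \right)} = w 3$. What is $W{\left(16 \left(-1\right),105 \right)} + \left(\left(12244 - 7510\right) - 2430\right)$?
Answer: $2619$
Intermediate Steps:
$W{\left(p,w \right)} = 3 w$
$W{\left(16 \left(-1\right),105 \right)} + \left(\left(12244 - 7510\right) - 2430\right) = 3 \cdot 105 + \left(\left(12244 - 7510\right) - 2430\right) = 315 + \left(4734 - 2430\right) = 315 + 2304 = 2619$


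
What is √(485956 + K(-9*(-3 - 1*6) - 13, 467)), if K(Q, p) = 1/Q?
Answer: √561765153/34 ≈ 697.11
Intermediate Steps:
√(485956 + K(-9*(-3 - 1*6) - 13, 467)) = √(485956 + 1/(-9*(-3 - 1*6) - 13)) = √(485956 + 1/(-9*(-3 - 6) - 13)) = √(485956 + 1/(-9*(-9) - 13)) = √(485956 + 1/(81 - 13)) = √(485956 + 1/68) = √(33045009/68) = √561765153/34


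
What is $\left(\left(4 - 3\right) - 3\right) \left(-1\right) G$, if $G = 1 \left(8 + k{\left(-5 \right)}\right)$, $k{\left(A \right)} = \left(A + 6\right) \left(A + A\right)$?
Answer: $-4$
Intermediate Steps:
$k{\left(A \right)} = 2 A \left(6 + A\right)$ ($k{\left(A \right)} = \left(6 + A\right) 2 A = 2 A \left(6 + A\right)$)
$G = -2$ ($G = 1 \left(8 + 2 \left(-5\right) \left(6 - 5\right)\right) = 1 \left(8 + 2 \left(-5\right) 1\right) = 1 \left(8 - 10\right) = 1 \left(-2\right) = -2$)
$\left(\left(4 - 3\right) - 3\right) \left(-1\right) G = \left(\left(4 - 3\right) - 3\right) \left(-1\right) \left(-2\right) = \left(1 - 3\right) \left(-1\right) \left(-2\right) = \left(-2\right) \left(-1\right) \left(-2\right) = 2 \left(-2\right) = -4$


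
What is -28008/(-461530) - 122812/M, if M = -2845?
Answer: 5676110512/131305285 ≈ 43.228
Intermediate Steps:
-28008/(-461530) - 122812/M = -28008/(-461530) - 122812/(-2845) = -28008*(-1/461530) - 122812*(-1/2845) = 14004/230765 + 122812/2845 = 5676110512/131305285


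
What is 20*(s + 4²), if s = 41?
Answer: 1140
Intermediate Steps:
20*(s + 4²) = 20*(41 + 4²) = 20*(41 + 16) = 20*57 = 1140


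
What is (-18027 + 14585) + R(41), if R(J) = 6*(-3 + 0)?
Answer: -3460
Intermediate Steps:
R(J) = -18 (R(J) = 6*(-3) = -18)
(-18027 + 14585) + R(41) = (-18027 + 14585) - 18 = -3442 - 18 = -3460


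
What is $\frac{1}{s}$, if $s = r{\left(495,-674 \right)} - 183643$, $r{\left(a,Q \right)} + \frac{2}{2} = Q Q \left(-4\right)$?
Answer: $- \frac{1}{2000748} \approx -4.9981 \cdot 10^{-7}$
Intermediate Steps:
$r{\left(a,Q \right)} = -1 - 4 Q^{2}$ ($r{\left(a,Q \right)} = -1 + Q Q \left(-4\right) = -1 + Q^{2} \left(-4\right) = -1 - 4 Q^{2}$)
$s = -2000748$ ($s = \left(-1 - 4 \left(-674\right)^{2}\right) - 183643 = \left(-1 - 1817104\right) - 183643 = -1817105 - 183643 = -2000748$)
$\frac{1}{s} = \frac{1}{-2000748} = - \frac{1}{2000748}$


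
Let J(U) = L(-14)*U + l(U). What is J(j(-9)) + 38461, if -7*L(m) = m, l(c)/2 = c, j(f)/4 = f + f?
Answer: 38173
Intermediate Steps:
j(f) = 8*f (j(f) = 4*(f + f) = 4*(2*f) = 8*f)
l(c) = 2*c
L(m) = -m/7
J(U) = 4*U (J(U) = (-⅐*(-14))*U + 2*U = 2*U + 2*U = 4*U)
J(j(-9)) + 38461 = 4*(8*(-9)) + 38461 = 4*(-72) + 38461 = -288 + 38461 = 38173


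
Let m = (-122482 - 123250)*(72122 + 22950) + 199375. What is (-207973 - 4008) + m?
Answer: -23362245310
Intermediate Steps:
m = -23362033329 (m = -245732*95072 + 199375 = -23362232704 + 199375 = -23362033329)
(-207973 - 4008) + m = (-207973 - 4008) - 23362033329 = -211981 - 23362033329 = -23362245310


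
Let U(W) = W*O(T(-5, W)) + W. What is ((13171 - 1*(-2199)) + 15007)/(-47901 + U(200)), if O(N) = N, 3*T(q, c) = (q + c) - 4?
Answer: -91131/104903 ≈ -0.86872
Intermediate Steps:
T(q, c) = -4/3 + c/3 + q/3 (T(q, c) = ((q + c) - 4)/3 = ((c + q) - 4)/3 = (-4 + c + q)/3 = -4/3 + c/3 + q/3)
U(W) = W + W*(-3 + W/3) (U(W) = W*(-4/3 + W/3 + (⅓)*(-5)) + W = W*(-4/3 + W/3 - 5/3) + W = W*(-3 + W/3) + W = W + W*(-3 + W/3))
((13171 - 1*(-2199)) + 15007)/(-47901 + U(200)) = ((13171 - 1*(-2199)) + 15007)/(-47901 + (⅓)*200*(-6 + 200)) = ((13171 + 2199) + 15007)/(-47901 + (⅓)*200*194) = (15370 + 15007)/(-47901 + 38800/3) = 30377/(-104903/3) = 30377*(-3/104903) = -91131/104903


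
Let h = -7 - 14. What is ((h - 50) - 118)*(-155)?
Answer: 29295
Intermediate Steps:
h = -21
((h - 50) - 118)*(-155) = ((-21 - 50) - 118)*(-155) = (-71 - 118)*(-155) = -189*(-155) = 29295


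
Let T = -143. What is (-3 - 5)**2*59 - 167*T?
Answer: 27657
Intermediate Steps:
(-3 - 5)**2*59 - 167*T = (-3 - 5)**2*59 - 167*(-143) = (-8)**2*59 - 1*(-23881) = 64*59 + 23881 = 3776 + 23881 = 27657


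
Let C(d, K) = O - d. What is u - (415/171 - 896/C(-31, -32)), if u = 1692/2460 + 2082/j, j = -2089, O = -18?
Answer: 63009587942/951988635 ≈ 66.187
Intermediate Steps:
C(d, K) = -18 - d
u = -132261/428245 (u = 1692/2460 + 2082/(-2089) = 1692*(1/2460) + 2082*(-1/2089) = 141/205 - 2082/2089 = -132261/428245 ≈ -0.30884)
u - (415/171 - 896/C(-31, -32)) = -132261/428245 - (415/171 - 896/(-18 - 1*(-31))) = -132261/428245 - (415*(1/171) - 896/(-18 + 31)) = -132261/428245 - (415/171 - 896/13) = -132261/428245 - 1*(-147821/2223) = -132261/428245 + 147821/2223 = 63009587942/951988635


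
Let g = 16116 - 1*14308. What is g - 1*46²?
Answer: -308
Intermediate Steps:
g = 1808 (g = 16116 - 14308 = 1808)
g - 1*46² = 1808 - 1*46² = 1808 - 1*2116 = 1808 - 2116 = -308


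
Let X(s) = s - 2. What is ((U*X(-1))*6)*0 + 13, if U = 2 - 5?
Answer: 13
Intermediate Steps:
X(s) = -2 + s
U = -3
((U*X(-1))*6)*0 + 13 = (-3*(-2 - 1)*6)*0 + 13 = (-3*(-3)*6)*0 + 13 = (9*6)*0 + 13 = 54*0 + 13 = 0 + 13 = 13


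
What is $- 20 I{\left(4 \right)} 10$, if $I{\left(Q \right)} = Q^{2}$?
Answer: $-3200$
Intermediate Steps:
$- 20 I{\left(4 \right)} 10 = - 20 \cdot 4^{2} \cdot 10 = \left(-20\right) 16 \cdot 10 = \left(-320\right) 10 = -3200$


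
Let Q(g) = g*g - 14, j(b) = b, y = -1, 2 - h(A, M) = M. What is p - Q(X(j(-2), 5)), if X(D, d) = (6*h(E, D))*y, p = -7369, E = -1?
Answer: -7931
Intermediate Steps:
h(A, M) = 2 - M
X(D, d) = -12 + 6*D (X(D, d) = (6*(2 - D))*(-1) = (12 - 6*D)*(-1) = -12 + 6*D)
Q(g) = -14 + g² (Q(g) = g² - 14 = -14 + g²)
p - Q(X(j(-2), 5)) = -7369 - (-14 + (-12 + 6*(-2))²) = -7369 - (-14 + (-12 - 12)²) = -7369 - (-14 + (-24)²) = -7369 - (-14 + 576) = -7369 - 1*562 = -7369 - 562 = -7931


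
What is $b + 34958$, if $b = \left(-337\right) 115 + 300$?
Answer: $-3497$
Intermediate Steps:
$b = -38455$ ($b = -38755 + 300 = -38455$)
$b + 34958 = -38455 + 34958 = -3497$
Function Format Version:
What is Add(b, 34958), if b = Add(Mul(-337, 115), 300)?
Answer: -3497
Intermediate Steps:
b = -38455 (b = Add(-38755, 300) = -38455)
Add(b, 34958) = Add(-38455, 34958) = -3497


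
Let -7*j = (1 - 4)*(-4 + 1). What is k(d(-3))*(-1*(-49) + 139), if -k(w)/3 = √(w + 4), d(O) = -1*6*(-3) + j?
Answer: -564*√1015/7 ≈ -2566.9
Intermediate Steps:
j = -9/7 (j = -(1 - 4)*(-4 + 1)/7 = -(-3)*(-3)/7 = -⅐*9 = -9/7 ≈ -1.2857)
d(O) = 117/7 (d(O) = -1*6*(-3) - 9/7 = -6*(-3) - 9/7 = 18 - 9/7 = 117/7)
k(w) = -3*√(4 + w) (k(w) = -3*√(w + 4) = -3*√(4 + w))
k(d(-3))*(-1*(-49) + 139) = (-3*√(4 + 117/7))*(-1*(-49) + 139) = (-3*√1015/7)*(49 + 139) = -3*√1015/7*188 = -564*√1015/7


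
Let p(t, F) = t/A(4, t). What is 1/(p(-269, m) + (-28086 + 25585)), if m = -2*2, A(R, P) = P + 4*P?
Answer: -5/12504 ≈ -0.00039987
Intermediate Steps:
A(R, P) = 5*P
m = -4
p(t, F) = ⅕ (p(t, F) = t/((5*t)) = t*(1/(5*t)) = ⅕)
1/(p(-269, m) + (-28086 + 25585)) = 1/(⅕ + (-28086 + 25585)) = 1/(⅕ - 2501) = 1/(-12504/5) = -5/12504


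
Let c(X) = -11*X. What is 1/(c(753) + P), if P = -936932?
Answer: -1/945215 ≈ -1.0580e-6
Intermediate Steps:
1/(c(753) + P) = 1/(-11*753 - 936932) = 1/(-8283 - 936932) = 1/(-945215) = -1/945215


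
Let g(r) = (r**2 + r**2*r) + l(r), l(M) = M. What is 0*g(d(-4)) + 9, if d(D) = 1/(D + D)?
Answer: 9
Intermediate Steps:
d(D) = 1/(2*D)
g(r) = r + r**2 + r**3 (g(r) = (r**2 + r**2*r) + r = (r**2 + r**3) + r = r + r**2 + r**3)
0*g(d(-4)) + 9 = 0*(((1/2)/(-4))*(1 + (1/2)/(-4) + ((1/2)/(-4))**2)) + 9 = 0*(((1/2)*(-1/4))*(1 + (1/2)*(-1/4) + ((1/2)*(-1/4))**2)) + 9 = 0*(-(1 - 1/8 + (-1/8)**2)/8) + 9 = 0*(-(1 - 1/8 + 1/64)/8) + 9 = 0*(-1/8*57/64) + 9 = 0*(-57/512) + 9 = 0 + 9 = 9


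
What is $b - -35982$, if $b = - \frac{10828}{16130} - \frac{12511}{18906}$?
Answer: $\frac{5486220197681}{152476890} \approx 35981.0$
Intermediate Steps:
$b = - \frac{203258299}{152476890}$ ($b = \left(-10828\right) \frac{1}{16130} - \frac{12511}{18906} = - \frac{5414}{8065} - \frac{12511}{18906} = - \frac{203258299}{152476890} \approx -1.333$)
$b - -35982 = - \frac{203258299}{152476890} - -35982 = - \frac{203258299}{152476890} + 35982 = \frac{5486220197681}{152476890}$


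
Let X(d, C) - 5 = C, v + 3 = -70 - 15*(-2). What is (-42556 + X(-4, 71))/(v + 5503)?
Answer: -708/91 ≈ -7.7802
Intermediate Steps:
v = -43 (v = -3 + (-70 - 15*(-2)) = -3 + (-70 + 30) = -3 - 40 = -43)
X(d, C) = 5 + C
(-42556 + X(-4, 71))/(v + 5503) = (-42556 + (5 + 71))/(-43 + 5503) = (-42556 + 76)/5460 = -42480*1/5460 = -708/91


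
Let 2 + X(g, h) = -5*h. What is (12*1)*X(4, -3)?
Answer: 156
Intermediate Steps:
X(g, h) = -2 - 5*h
(12*1)*X(4, -3) = (12*1)*(-2 - 5*(-3)) = 12*(-2 + 15) = 12*13 = 156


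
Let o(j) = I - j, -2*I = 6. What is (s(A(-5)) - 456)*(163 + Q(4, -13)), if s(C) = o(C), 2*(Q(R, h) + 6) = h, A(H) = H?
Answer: -68327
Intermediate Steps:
I = -3 (I = -1/2*6 = -3)
Q(R, h) = -6 + h/2
o(j) = -3 - j
s(C) = -3 - C
(s(A(-5)) - 456)*(163 + Q(4, -13)) = ((-3 - 1*(-5)) - 456)*(163 + (-6 + (1/2)*(-13))) = ((-3 + 5) - 456)*(163 + (-6 - 13/2)) = (2 - 456)*(163 - 25/2) = -454*301/2 = -68327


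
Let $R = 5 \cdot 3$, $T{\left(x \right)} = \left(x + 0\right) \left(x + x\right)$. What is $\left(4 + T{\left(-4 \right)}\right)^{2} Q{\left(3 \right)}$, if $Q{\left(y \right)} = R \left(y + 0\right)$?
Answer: $58320$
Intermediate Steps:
$T{\left(x \right)} = 2 x^{2}$ ($T{\left(x \right)} = x 2 x = 2 x^{2}$)
$R = 15$
$Q{\left(y \right)} = 15 y$ ($Q{\left(y \right)} = 15 \left(y + 0\right) = 15 y$)
$\left(4 + T{\left(-4 \right)}\right)^{2} Q{\left(3 \right)} = \left(4 + 2 \left(-4\right)^{2}\right)^{2} \cdot 15 \cdot 3 = \left(4 + 2 \cdot 16\right)^{2} \cdot 45 = \left(4 + 32\right)^{2} \cdot 45 = 36^{2} \cdot 45 = 1296 \cdot 45 = 58320$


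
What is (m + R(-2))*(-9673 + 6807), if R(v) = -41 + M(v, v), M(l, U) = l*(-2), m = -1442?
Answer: 4238814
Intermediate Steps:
M(l, U) = -2*l
R(v) = -41 - 2*v
(m + R(-2))*(-9673 + 6807) = (-1442 + (-41 - 2*(-2)))*(-9673 + 6807) = (-1442 + (-41 + 4))*(-2866) = (-1442 - 37)*(-2866) = -1479*(-2866) = 4238814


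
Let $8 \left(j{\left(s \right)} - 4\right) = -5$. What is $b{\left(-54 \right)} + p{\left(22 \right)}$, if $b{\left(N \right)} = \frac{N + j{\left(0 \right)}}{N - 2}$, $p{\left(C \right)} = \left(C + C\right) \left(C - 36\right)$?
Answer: $- \frac{275563}{448} \approx -615.1$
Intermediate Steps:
$j{\left(s \right)} = \frac{27}{8}$ ($j{\left(s \right)} = 4 + \frac{1}{8} \left(-5\right) = 4 - \frac{5}{8} = \frac{27}{8}$)
$p{\left(C \right)} = 2 C \left(-36 + C\right)$
$b{\left(N \right)} = \frac{\frac{27}{8} + N}{-2 + N}$ ($b{\left(N \right)} = \frac{N + \frac{27}{8}}{N - 2} = \frac{\frac{27}{8} + N}{-2 + N}$)
$b{\left(-54 \right)} + p{\left(22 \right)} = \frac{\frac{27}{8} - 54}{-2 - 54} + 2 \cdot 22 \left(-36 + 22\right) = \frac{1}{-56} \left(- \frac{405}{8}\right) + 2 \cdot 22 \left(-14\right) = \left(- \frac{1}{56}\right) \left(- \frac{405}{8}\right) - 616 = \frac{405}{448} - 616 = - \frac{275563}{448}$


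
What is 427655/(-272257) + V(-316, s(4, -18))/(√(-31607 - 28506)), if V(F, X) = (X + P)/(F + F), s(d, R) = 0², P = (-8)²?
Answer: -427655/272257 + 8*I*√60113/4748927 ≈ -1.5708 + 0.00041303*I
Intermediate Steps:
P = 64
s(d, R) = 0
V(F, X) = (64 + X)/(2*F) (V(F, X) = (X + 64)/(F + F) = (64 + X)/((2*F)) = (64 + X)*(1/(2*F)) = (64 + X)/(2*F))
427655/(-272257) + V(-316, s(4, -18))/(√(-31607 - 28506)) = 427655/(-272257) + ((½)*(64 + 0)/(-316))/(√(-31607 - 28506)) = 427655*(-1/272257) + ((½)*(-1/316)*64)/(√(-60113)) = -427655/272257 - 8*(-I*√60113/60113)/79 = -427655/272257 - (-8)*I*√60113/4748927 = -427655/272257 + 8*I*√60113/4748927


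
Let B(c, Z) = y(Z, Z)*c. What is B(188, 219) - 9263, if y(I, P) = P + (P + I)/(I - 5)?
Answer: 3455435/107 ≈ 32294.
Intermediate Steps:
y(I, P) = P + (I + P)/(-5 + I)
B(c, Z) = c*(Z² - 3*Z)/(-5 + Z) (B(c, Z) = ((Z - 4*Z + Z*Z)/(-5 + Z))*c = ((Z - 4*Z + Z²)/(-5 + Z))*c = ((Z² - 3*Z)/(-5 + Z))*c = c*(Z² - 3*Z)/(-5 + Z))
B(188, 219) - 9263 = 219*188*(-3 + 219)/(-5 + 219) - 9263 = 219*188*216/214 - 9263 = 219*188*(1/214)*216 - 9263 = 4446576/107 - 9263 = 3455435/107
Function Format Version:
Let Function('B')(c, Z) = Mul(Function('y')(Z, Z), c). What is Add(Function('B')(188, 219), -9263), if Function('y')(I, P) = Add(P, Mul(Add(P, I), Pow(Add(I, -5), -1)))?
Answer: Rational(3455435, 107) ≈ 32294.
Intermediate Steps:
Function('y')(I, P) = Add(P, Mul(Pow(Add(-5, I), -1), Add(I, P))) (Function('y')(I, P) = Add(P, Mul(Add(I, P), Pow(Add(-5, I), -1))) = Add(P, Mul(Pow(Add(-5, I), -1), Add(I, P))))
Function('B')(c, Z) = Mul(c, Pow(Add(-5, Z), -1), Add(Pow(Z, 2), Mul(-3, Z))) (Function('B')(c, Z) = Mul(Mul(Pow(Add(-5, Z), -1), Add(Z, Mul(-4, Z), Mul(Z, Z))), c) = Mul(Mul(Pow(Add(-5, Z), -1), Add(Z, Mul(-4, Z), Pow(Z, 2))), c) = Mul(Mul(Pow(Add(-5, Z), -1), Add(Pow(Z, 2), Mul(-3, Z))), c) = Mul(c, Pow(Add(-5, Z), -1), Add(Pow(Z, 2), Mul(-3, Z))))
Add(Function('B')(188, 219), -9263) = Add(Mul(219, 188, Pow(Add(-5, 219), -1), Add(-3, 219)), -9263) = Add(Mul(219, 188, Pow(214, -1), 216), -9263) = Add(Mul(219, 188, Rational(1, 214), 216), -9263) = Add(Rational(4446576, 107), -9263) = Rational(3455435, 107)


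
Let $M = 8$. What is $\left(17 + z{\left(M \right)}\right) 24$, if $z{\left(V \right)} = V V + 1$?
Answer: $1968$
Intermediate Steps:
$z{\left(V \right)} = 1 + V^{2}$ ($z{\left(V \right)} = V^{2} + 1 = 1 + V^{2}$)
$\left(17 + z{\left(M \right)}\right) 24 = \left(17 + \left(1 + 8^{2}\right)\right) 24 = \left(17 + \left(1 + 64\right)\right) 24 = \left(17 + 65\right) 24 = 82 \cdot 24 = 1968$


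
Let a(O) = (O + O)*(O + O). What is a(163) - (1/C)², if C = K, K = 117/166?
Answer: 1454784608/13689 ≈ 1.0627e+5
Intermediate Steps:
K = 117/166 (K = 117*(1/166) = 117/166 ≈ 0.70482)
C = 117/166 ≈ 0.70482
a(O) = 4*O² (a(O) = (2*O)*(2*O) = 4*O²)
a(163) - (1/C)² = 4*163² - (1/(117/166))² = 4*26569 - (166/117)² = 106276 - 1*27556/13689 = 106276 - 27556/13689 = 1454784608/13689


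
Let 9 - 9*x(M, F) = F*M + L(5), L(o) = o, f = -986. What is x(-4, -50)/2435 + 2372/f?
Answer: -26087818/10804095 ≈ -2.4146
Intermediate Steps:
x(M, F) = 4/9 - F*M/9 (x(M, F) = 1 - (F*M + 5)/9 = 1 - (5 + F*M)/9 = 1 + (-5/9 - F*M/9) = 4/9 - F*M/9)
x(-4, -50)/2435 + 2372/f = (4/9 - ⅑*(-50)*(-4))/2435 + 2372/(-986) = (4/9 - 200/9)*(1/2435) + 2372*(-1/986) = -196/9*1/2435 - 1186/493 = -196/21915 - 1186/493 = -26087818/10804095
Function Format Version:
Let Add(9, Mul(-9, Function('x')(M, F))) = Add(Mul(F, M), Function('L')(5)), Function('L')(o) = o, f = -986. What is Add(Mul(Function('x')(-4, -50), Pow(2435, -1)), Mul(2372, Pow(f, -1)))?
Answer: Rational(-26087818, 10804095) ≈ -2.4146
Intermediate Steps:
Function('x')(M, F) = Add(Rational(4, 9), Mul(Rational(-1, 9), F, M)) (Function('x')(M, F) = Add(1, Mul(Rational(-1, 9), Add(Mul(F, M), 5))) = Add(1, Mul(Rational(-1, 9), Add(5, Mul(F, M)))) = Add(1, Add(Rational(-5, 9), Mul(Rational(-1, 9), F, M))) = Add(Rational(4, 9), Mul(Rational(-1, 9), F, M)))
Add(Mul(Function('x')(-4, -50), Pow(2435, -1)), Mul(2372, Pow(f, -1))) = Add(Mul(Add(Rational(4, 9), Mul(Rational(-1, 9), -50, -4)), Pow(2435, -1)), Mul(2372, Pow(-986, -1))) = Add(Mul(Add(Rational(4, 9), Rational(-200, 9)), Rational(1, 2435)), Mul(2372, Rational(-1, 986))) = Add(Mul(Rational(-196, 9), Rational(1, 2435)), Rational(-1186, 493)) = Add(Rational(-196, 21915), Rational(-1186, 493)) = Rational(-26087818, 10804095)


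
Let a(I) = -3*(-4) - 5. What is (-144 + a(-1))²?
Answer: 18769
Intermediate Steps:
a(I) = 7 (a(I) = 12 - 5 = 7)
(-144 + a(-1))² = (-144 + 7)² = (-137)² = 18769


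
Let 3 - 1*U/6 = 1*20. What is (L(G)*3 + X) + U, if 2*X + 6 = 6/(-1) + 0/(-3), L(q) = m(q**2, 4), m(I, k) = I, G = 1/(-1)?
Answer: -105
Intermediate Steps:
G = -1
L(q) = q**2
X = -6 (X = -3 + (6/(-1) + 0/(-3))/2 = -3 + (6*(-1) + 0*(-1/3))/2 = -3 + (-6 + 0)/2 = -3 + (1/2)*(-6) = -3 - 3 = -6)
U = -102 (U = 18 - 6*20 = 18 - 120 = -102)
(L(G)*3 + X) + U = ((-1)**2*3 - 6) - 102 = (1*3 - 6) - 102 = (3 - 6) - 102 = -3 - 102 = -105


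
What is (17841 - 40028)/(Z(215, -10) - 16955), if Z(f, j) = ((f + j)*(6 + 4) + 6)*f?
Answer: -22187/425085 ≈ -0.052194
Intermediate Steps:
Z(f, j) = f*(6 + 10*f + 10*j) (Z(f, j) = ((f + j)*10 + 6)*f = ((10*f + 10*j) + 6)*f = (6 + 10*f + 10*j)*f = f*(6 + 10*f + 10*j))
(17841 - 40028)/(Z(215, -10) - 16955) = (17841 - 40028)/(2*215*(3 + 5*215 + 5*(-10)) - 16955) = -22187/(2*215*(3 + 1075 - 50) - 16955) = -22187/(2*215*1028 - 16955) = -22187/(442040 - 16955) = -22187/425085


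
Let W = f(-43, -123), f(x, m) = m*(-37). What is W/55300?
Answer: 4551/55300 ≈ 0.082297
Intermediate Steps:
f(x, m) = -37*m
W = 4551 (W = -37*(-123) = 4551)
W/55300 = 4551/55300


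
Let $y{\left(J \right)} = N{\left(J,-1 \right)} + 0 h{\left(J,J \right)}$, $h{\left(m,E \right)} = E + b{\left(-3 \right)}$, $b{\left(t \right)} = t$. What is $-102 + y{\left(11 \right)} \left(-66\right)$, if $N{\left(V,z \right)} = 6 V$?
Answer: $-4458$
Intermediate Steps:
$h{\left(m,E \right)} = -3 + E$ ($h{\left(m,E \right)} = E - 3 = -3 + E$)
$y{\left(J \right)} = 6 J$ ($y{\left(J \right)} = 6 J + 0 \left(-3 + J\right) = 6 J + 0 = 6 J$)
$-102 + y{\left(11 \right)} \left(-66\right) = -102 + 6 \cdot 11 \left(-66\right) = -102 + 66 \left(-66\right) = -102 - 4356 = -4458$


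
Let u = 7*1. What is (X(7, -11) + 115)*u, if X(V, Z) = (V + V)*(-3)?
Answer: 511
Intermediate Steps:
X(V, Z) = -6*V (X(V, Z) = (2*V)*(-3) = -6*V)
u = 7
(X(7, -11) + 115)*u = (-6*7 + 115)*7 = (-42 + 115)*7 = 73*7 = 511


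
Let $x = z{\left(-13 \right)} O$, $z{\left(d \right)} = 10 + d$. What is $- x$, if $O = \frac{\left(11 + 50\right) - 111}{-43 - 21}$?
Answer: $\frac{75}{32} \approx 2.3438$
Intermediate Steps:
$O = \frac{25}{32}$ ($O = \frac{61 - 111}{-64} = \left(-50\right) \left(- \frac{1}{64}\right) = \frac{25}{32} \approx 0.78125$)
$x = - \frac{75}{32}$ ($x = \left(10 - 13\right) \frac{25}{32} = \left(-3\right) \frac{25}{32} = - \frac{75}{32} \approx -2.3438$)
$- x = \left(-1\right) \left(- \frac{75}{32}\right) = \frac{75}{32}$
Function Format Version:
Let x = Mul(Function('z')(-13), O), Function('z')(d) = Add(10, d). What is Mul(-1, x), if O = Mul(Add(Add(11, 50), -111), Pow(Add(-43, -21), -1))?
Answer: Rational(75, 32) ≈ 2.3438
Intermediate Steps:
O = Rational(25, 32) (O = Mul(Add(61, -111), Pow(-64, -1)) = Mul(-50, Rational(-1, 64)) = Rational(25, 32) ≈ 0.78125)
x = Rational(-75, 32) (x = Mul(Add(10, -13), Rational(25, 32)) = Mul(-3, Rational(25, 32)) = Rational(-75, 32) ≈ -2.3438)
Mul(-1, x) = Mul(-1, Rational(-75, 32)) = Rational(75, 32)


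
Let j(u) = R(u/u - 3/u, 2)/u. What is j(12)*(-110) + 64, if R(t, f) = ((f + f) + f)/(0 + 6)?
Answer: 329/6 ≈ 54.833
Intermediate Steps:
R(t, f) = f/2 (R(t, f) = (2*f + f)/6 = (3*f)*(⅙) = f/2)
j(u) = 1/u (j(u) = ((½)*2)/u = 1/u)
j(12)*(-110) + 64 = -110/12 + 64 = (1/12)*(-110) + 64 = -55/6 + 64 = 329/6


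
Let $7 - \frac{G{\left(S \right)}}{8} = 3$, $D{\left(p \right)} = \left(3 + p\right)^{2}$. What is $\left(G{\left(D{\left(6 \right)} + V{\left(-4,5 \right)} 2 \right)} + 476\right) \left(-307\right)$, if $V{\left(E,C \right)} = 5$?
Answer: $-155956$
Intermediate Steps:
$G{\left(S \right)} = 32$ ($G{\left(S \right)} = 56 - 24 = 32$)
$\left(G{\left(D{\left(6 \right)} + V{\left(-4,5 \right)} 2 \right)} + 476\right) \left(-307\right) = \left(32 + 476\right) \left(-307\right) = 508 \left(-307\right) = -155956$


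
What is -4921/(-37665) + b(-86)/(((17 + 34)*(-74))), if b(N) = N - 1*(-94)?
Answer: 3045089/23691285 ≈ 0.12853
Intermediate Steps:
b(N) = 94 + N (b(N) = N + 94 = 94 + N)
-4921/(-37665) + b(-86)/(((17 + 34)*(-74))) = -4921/(-37665) + (94 - 86)/(((17 + 34)*(-74))) = -4921*(-1/37665) + 8/((51*(-74))) = 4921/37665 + 8/(-3774) = 4921/37665 + 8*(-1/3774) = 4921/37665 - 4/1887 = 3045089/23691285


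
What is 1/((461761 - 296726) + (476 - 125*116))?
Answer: 1/151011 ≈ 6.6220e-6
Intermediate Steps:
1/((461761 - 296726) + (476 - 125*116)) = 1/(165035 + (476 - 14500)) = 1/(165035 - 14024) = 1/151011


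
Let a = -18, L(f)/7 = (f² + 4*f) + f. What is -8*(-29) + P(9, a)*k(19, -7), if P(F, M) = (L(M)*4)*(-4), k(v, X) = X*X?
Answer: -1283960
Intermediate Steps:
k(v, X) = X²
L(f) = 7*f² + 35*f (L(f) = 7*((f² + 4*f) + f) = 7*(f² + 5*f) = 7*f² + 35*f)
P(F, M) = -112*M*(5 + M) (P(F, M) = ((7*M*(5 + M))*4)*(-4) = (28*M*(5 + M))*(-4) = -112*M*(5 + M))
-8*(-29) + P(9, a)*k(19, -7) = -8*(-29) - 112*(-18)*(5 - 18)*(-7)² = 232 - 112*(-18)*(-13)*49 = 232 - 26208*49 = 232 - 1284192 = -1283960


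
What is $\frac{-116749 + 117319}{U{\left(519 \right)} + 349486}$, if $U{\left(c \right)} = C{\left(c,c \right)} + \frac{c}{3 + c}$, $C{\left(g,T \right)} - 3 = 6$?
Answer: $\frac{99180}{60812303} \approx 0.0016309$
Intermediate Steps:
$C{\left(g,T \right)} = 9$ ($C{\left(g,T \right)} = 3 + 6 = 9$)
$U{\left(c \right)} = 9 + \frac{c}{3 + c}$
$\frac{-116749 + 117319}{U{\left(519 \right)} + 349486} = \frac{-116749 + 117319}{\frac{27 + 10 \cdot 519}{3 + 519} + 349486} = \frac{570}{\frac{27 + 5190}{522} + 349486} = \frac{570}{\frac{1}{522} \cdot 5217 + 349486} = \frac{570}{\frac{1739}{174} + 349486} = \frac{570}{\frac{60812303}{174}} = 570 \cdot \frac{174}{60812303} = \frac{99180}{60812303}$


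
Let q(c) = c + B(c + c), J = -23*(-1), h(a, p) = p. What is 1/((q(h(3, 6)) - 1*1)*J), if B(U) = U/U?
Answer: 1/138 ≈ 0.0072464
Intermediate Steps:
J = 23
B(U) = 1
q(c) = 1 + c (q(c) = c + 1 = 1 + c)
1/((q(h(3, 6)) - 1*1)*J) = 1/(((1 + 6) - 1*1)*23) = 1/((7 - 1)*23) = 1/(6*23) = 1/138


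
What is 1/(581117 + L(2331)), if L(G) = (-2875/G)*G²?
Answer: -1/6120508 ≈ -1.6339e-7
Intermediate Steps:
L(G) = -2875*G
1/(581117 + L(2331)) = 1/(581117 - 2875*2331) = 1/(581117 - 6701625) = 1/(-6120508) = -1/6120508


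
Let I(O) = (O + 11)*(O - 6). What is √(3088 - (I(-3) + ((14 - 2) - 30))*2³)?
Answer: 4*√238 ≈ 61.709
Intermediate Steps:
I(O) = (-6 + O)*(11 + O) (I(O) = (11 + O)*(-6 + O) = (-6 + O)*(11 + O))
√(3088 - (I(-3) + ((14 - 2) - 30))*2³) = √(3088 - ((-66 + (-3)² + 5*(-3)) + ((14 - 2) - 30))*2³) = √(3088 - ((-66 + 9 - 15) + (12 - 30))*8) = √(3088 - (-72 - 18)*8) = √(3088 - (-90)*8) = √(3088 - 1*(-720)) = √(3088 + 720) = √3808 = 4*√238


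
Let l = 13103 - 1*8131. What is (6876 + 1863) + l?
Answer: 13711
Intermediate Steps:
l = 4972 (l = 13103 - 8131 = 4972)
(6876 + 1863) + l = (6876 + 1863) + 4972 = 8739 + 4972 = 13711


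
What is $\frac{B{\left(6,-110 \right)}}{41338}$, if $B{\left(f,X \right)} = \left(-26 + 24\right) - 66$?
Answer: $- \frac{34}{20669} \approx -0.001645$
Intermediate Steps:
$B{\left(f,X \right)} = -68$ ($B{\left(f,X \right)} = -2 - 66 = -68$)
$\frac{B{\left(6,-110 \right)}}{41338} = - \frac{68}{41338} = \left(-68\right) \frac{1}{41338} = - \frac{34}{20669}$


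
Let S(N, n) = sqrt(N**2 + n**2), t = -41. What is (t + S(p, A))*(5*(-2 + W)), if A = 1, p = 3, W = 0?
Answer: 410 - 10*sqrt(10) ≈ 378.38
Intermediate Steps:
(t + S(p, A))*(5*(-2 + W)) = (-41 + sqrt(3**2 + 1**2))*(5*(-2 + 0)) = (-41 + sqrt(9 + 1))*(5*(-2)) = (-41 + sqrt(10))*(-10) = 410 - 10*sqrt(10)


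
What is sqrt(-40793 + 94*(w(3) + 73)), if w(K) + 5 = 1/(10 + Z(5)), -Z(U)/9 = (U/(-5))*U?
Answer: I*sqrt(104057855)/55 ≈ 185.47*I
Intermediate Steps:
Z(U) = 9*U**2/5 (Z(U) = -9*U/(-5)*U = -9*U*(-1/5)*U = -9*(-U/5)*U = -(-9)*U**2/5 = 9*U**2/5)
w(K) = -274/55 (w(K) = -5 + 1/(10 + (9/5)*5**2) = -5 + 1/(10 + (9/5)*25) = -5 + 1/(10 + 45) = -5 + 1/55 = -274/55)
sqrt(-40793 + 94*(w(3) + 73)) = sqrt(-40793 + 94*(-274/55 + 73)) = sqrt(-40793 + 94*(3741/55)) = sqrt(-40793 + 351654/55) = sqrt(-1891961/55) = I*sqrt(104057855)/55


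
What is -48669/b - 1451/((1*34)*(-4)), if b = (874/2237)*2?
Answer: -3701032715/59432 ≈ -62273.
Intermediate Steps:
b = 1748/2237 (b = (874*(1/2237))*2 = (874/2237)*2 = 1748/2237 ≈ 0.78140)
-48669/b - 1451/((1*34)*(-4)) = -48669/1748/2237 - 1451/((1*34)*(-4)) = -48669*2237/1748 - 1451/(34*(-4)) = -108872553/1748 - 1451/(-136) = -108872553/1748 - 1451*(-1/136) = -108872553/1748 + 1451/136 = -3701032715/59432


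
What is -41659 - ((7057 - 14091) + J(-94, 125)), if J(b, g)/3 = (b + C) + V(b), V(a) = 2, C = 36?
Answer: -34457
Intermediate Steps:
J(b, g) = 114 + 3*b (J(b, g) = 3*((b + 36) + 2) = 3*((36 + b) + 2) = 3*(38 + b) = 114 + 3*b)
-41659 - ((7057 - 14091) + J(-94, 125)) = -41659 - ((7057 - 14091) + (114 + 3*(-94))) = -41659 - (-7034 + (114 - 282)) = -41659 - (-7034 - 168) = -41659 - 1*(-7202) = -41659 + 7202 = -34457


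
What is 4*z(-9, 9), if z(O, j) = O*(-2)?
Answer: 72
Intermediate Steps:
z(O, j) = -2*O
4*z(-9, 9) = 4*(-2*(-9)) = 4*18 = 72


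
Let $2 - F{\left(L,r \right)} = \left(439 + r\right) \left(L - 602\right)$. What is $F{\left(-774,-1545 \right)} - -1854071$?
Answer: $332217$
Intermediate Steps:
$F{\left(L,r \right)} = 2 - \left(-602 + L\right) \left(439 + r\right)$ ($F{\left(L,r \right)} = 2 - \left(439 + r\right) \left(L - 602\right) = 2 - \left(439 + r\right) \left(-602 + L\right) = 2 - \left(-602 + L\right) \left(439 + r\right)$)
$F{\left(-774,-1545 \right)} - -1854071 = \left(264280 - -339786 + 602 \left(-1545\right) - \left(-774\right) \left(-1545\right)\right) - -1854071 = \left(264280 + 339786 - 930090 - 1195830\right) + 1854071 = -1521854 + 1854071 = 332217$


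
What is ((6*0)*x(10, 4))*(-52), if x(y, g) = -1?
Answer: 0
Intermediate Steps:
((6*0)*x(10, 4))*(-52) = ((6*0)*(-1))*(-52) = (0*(-1))*(-52) = 0*(-52) = 0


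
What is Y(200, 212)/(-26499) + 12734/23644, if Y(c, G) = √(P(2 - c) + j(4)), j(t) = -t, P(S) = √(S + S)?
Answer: 6367/11822 - √(-4 + 6*I*√11)/26499 ≈ 0.53846 - 0.00013153*I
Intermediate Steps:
P(S) = √2*√S (P(S) = √(2*S) = √2*√S)
Y(c, G) = √(-4 + √2*√(2 - c)) (Y(c, G) = √(√2*√(2 - c) - 1*4) = √(√2*√(2 - c) - 4) = √(-4 + √2*√(2 - c)))
Y(200, 212)/(-26499) + 12734/23644 = √(-4 + √2*√(2 - 1*200))/(-26499) + 12734/23644 = √(-4 + √2*√(2 - 200))*(-1/26499) + 12734*(1/23644) = √(-4 + √2*√(-198))*(-1/26499) + 6367/11822 = √(-4 + √2*(3*I*√22))*(-1/26499) + 6367/11822 = √(-4 + 6*I*√11)*(-1/26499) + 6367/11822 = -√(-4 + 6*I*√11)/26499 + 6367/11822 = 6367/11822 - √(-4 + 6*I*√11)/26499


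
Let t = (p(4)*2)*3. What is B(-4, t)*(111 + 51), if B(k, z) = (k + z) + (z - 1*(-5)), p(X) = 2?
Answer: 4050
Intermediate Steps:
t = 12 (t = (2*2)*3 = 4*3 = 12)
B(k, z) = 5 + k + 2*z (B(k, z) = (k + z) + (z + 5) = (k + z) + (5 + z) = 5 + k + 2*z)
B(-4, t)*(111 + 51) = (5 - 4 + 2*12)*(111 + 51) = (5 - 4 + 24)*162 = 25*162 = 4050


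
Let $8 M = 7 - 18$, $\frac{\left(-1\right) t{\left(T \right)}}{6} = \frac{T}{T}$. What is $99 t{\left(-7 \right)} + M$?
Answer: $- \frac{4763}{8} \approx -595.38$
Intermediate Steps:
$t{\left(T \right)} = -6$ ($t{\left(T \right)} = - 6 \frac{T}{T} = \left(-6\right) 1 = -6$)
$M = - \frac{11}{8}$ ($M = \frac{7 - 18}{8} = \frac{1}{8} \left(-11\right) = - \frac{11}{8} \approx -1.375$)
$99 t{\left(-7 \right)} + M = 99 \left(-6\right) - \frac{11}{8} = -594 - \frac{11}{8} = - \frac{4763}{8}$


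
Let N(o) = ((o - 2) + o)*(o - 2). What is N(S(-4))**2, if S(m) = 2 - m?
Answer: 1600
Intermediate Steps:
N(o) = (-2 + o)*(-2 + 2*o) (N(o) = ((-2 + o) + o)*(-2 + o) = (-2 + 2*o)*(-2 + o) = (-2 + o)*(-2 + 2*o))
N(S(-4))**2 = (4 - 6*(2 - 1*(-4)) + 2*(2 - 1*(-4))**2)**2 = (4 - 6*(2 + 4) + 2*(2 + 4)**2)**2 = (4 - 6*6 + 2*6**2)**2 = (4 - 36 + 2*36)**2 = (4 - 36 + 72)**2 = 40**2 = 1600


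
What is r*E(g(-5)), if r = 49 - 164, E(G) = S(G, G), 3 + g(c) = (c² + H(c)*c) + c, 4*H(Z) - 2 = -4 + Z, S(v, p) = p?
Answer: -11845/4 ≈ -2961.3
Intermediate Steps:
H(Z) = -½ + Z/4 (H(Z) = ½ + (-4 + Z)/4 = ½ + (-1 + Z/4) = -½ + Z/4)
g(c) = -3 + c + c² + c*(-½ + c/4) (g(c) = -3 + ((c² + (-½ + c/4)*c) + c) = -3 + ((c² + c*(-½ + c/4)) + c) = -3 + (c + c² + c*(-½ + c/4)) = -3 + c + c² + c*(-½ + c/4))
E(G) = G
r = -115
r*E(g(-5)) = -115*(-3 + (½)*(-5) + (5/4)*(-5)²) = -115*(-3 - 5/2 + (5/4)*25) = -115*(-3 - 5/2 + 125/4) = -115*103/4 = -11845/4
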